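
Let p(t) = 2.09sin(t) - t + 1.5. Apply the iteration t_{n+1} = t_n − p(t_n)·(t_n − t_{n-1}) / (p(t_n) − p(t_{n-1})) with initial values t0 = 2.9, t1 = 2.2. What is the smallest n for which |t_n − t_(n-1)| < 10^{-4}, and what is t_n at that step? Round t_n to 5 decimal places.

n = 5, t_n = 2.59189

p(2.9) = -0.8999689, p(2.2) = 0.9897575
t2 = 2.2000000 − 0.9897575·(-0.7000000)/(1.8897264) = 2.5666299;  |Δ| = 0.3666299
p(2.5666299) = 0.0699194
t3 = 2.5666299 − 0.0699194·(0.3666299)/(-0.9198381) = 2.5944985;  |Δ| = 0.0278685
p(2.5944985) = -0.0072643
t4 = 2.5944985 − (-0.0072643)·(0.0278685)/(-0.0771837) = 2.5918756;  |Δ| = 0.0026229
p(2.5918756) = 0.0000366
t5 = 2.5918756 − 0.0000366·(-0.0026229)/(0.0073009) = 2.5918887;  |Δ| = 0.0000131
|t5 − t4| = 0.0000131 < 10^{-4}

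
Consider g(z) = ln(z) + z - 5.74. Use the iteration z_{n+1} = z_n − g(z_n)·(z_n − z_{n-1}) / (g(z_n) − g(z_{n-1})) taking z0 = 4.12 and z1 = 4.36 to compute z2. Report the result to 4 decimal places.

g(4.12) = -0.204147, g(4.36) = 0.092472
z2 = 4.360000 − 0.092472·(4.360000 − 4.120000) / (0.092472 − (-0.204147)) = 4.360000 − (0.022193)/(0.296619) = 4.285179

4.2852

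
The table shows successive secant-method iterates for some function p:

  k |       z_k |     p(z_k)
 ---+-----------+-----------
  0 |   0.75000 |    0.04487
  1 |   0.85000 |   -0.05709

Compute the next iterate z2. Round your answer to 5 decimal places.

z2 = 0.85000 − (-0.05709)·(0.85000 − 0.75000) / (-0.05709 − 0.04487)
   = 0.85000 − (-0.0057090)/(-0.1019600) = 0.7940075

0.79401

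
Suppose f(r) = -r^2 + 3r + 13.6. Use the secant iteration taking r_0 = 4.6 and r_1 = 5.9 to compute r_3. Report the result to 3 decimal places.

5.479

f(4.6) = 6.24000, f(5.9) = -3.51000
r_2 = 5.90000 − (-3.51000)·(5.90000 − 4.60000) / (-3.51000 − 6.24000) = 5.90000 − (-4.56300)/(-9.75000) = 5.43200
f(5.43200) = 0.38938
r_3 = 5.43200 − 0.38938·(5.43200 − 5.90000) / (0.38938 − (-3.51000)) = 5.43200 − (-0.18223)/(3.89938) = 5.47873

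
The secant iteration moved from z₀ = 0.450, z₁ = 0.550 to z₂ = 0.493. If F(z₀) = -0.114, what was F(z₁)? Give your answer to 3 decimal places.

The secant line through (0.450, -0.114) and (0.550, F(z₁)) crosses zero at z₂ = 0.493.
So (0.450, -0.114), (0.550, F(z₁)), (0.493, 0) are collinear:
F(z₁) = -0.114 · (0.550 − 0.493) / (0.450 − 0.493) = -0.114 · (0.05700)/(-0.04300) = 0.15112

0.151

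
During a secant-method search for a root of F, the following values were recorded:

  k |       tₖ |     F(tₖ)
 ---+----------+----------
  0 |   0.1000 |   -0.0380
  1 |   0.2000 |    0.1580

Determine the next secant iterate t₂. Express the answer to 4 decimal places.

0.1194

t₂ = 0.2000 − 0.1580·(0.2000 − 0.1000) / (0.1580 − (-0.0380))
   = 0.2000 − (0.015800)/(0.196000) = 0.119388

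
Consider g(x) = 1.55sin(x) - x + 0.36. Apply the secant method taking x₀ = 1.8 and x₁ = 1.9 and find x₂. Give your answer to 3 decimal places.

g(1.8) = 0.06946, g(1.9) = -0.07323
x₂ = 1.90000 − (-0.07323)·(1.90000 − 1.80000) / (-0.07323 − 0.06946) = 1.90000 − (-0.00732)/(-0.14270) = 1.84868

1.849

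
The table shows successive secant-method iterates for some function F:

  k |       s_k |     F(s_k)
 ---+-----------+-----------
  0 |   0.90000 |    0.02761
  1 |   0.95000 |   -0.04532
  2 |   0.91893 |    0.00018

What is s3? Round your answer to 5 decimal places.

s3 = 0.91893 − 0.00018·(0.91893 − 0.95000) / (0.00018 − (-0.04532))
   = 0.91893 − (-0.0000056)/(0.0455000) = 0.9190529

0.91905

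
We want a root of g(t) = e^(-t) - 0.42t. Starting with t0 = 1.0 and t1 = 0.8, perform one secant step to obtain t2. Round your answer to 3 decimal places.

g(1.0) = -0.05212, g(0.8) = 0.11333
t2 = 0.80000 − 0.11333·(0.80000 − 1.00000) / (0.11333 − (-0.05212)) = 0.80000 − (-0.02267)/(0.16545) = 0.93700

0.937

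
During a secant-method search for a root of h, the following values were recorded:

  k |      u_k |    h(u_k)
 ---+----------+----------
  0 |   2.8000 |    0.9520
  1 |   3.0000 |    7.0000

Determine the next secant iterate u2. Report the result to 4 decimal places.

u2 = 3.0000 − 7.0000·(3.0000 − 2.8000) / (7.0000 − 0.9520)
   = 3.0000 − (1.400000)/(6.048000) = 2.768519

2.7685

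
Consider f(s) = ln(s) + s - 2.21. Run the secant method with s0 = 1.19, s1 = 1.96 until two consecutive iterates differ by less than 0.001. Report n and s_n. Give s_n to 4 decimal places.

n = 4, s_n = 1.6870

f(1.19) = -0.846047, f(1.96) = 0.422944
s2 = 1.960000 − 0.422944·(0.770000)/(1.268991) = 1.703365;  |Δ| = 0.256635
f(1.703365) = 0.025971
s3 = 1.703365 − 0.025971·(-0.256635)/(-0.396973) = 1.686575;  |Δ| = 0.016790
f(1.686575) = -0.000724
s4 = 1.686575 − (-0.000724)·(-0.016790)/(-0.026695) = 1.687031;  |Δ| = 0.000456
|s4 − s3| = 0.000456 < 0.001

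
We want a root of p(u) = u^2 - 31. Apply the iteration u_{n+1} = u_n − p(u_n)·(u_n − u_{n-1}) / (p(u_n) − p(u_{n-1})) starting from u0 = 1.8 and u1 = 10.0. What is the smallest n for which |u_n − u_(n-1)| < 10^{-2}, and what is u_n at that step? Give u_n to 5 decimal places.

n = 6, u_n = 5.56775

p(1.8) = -27.7600000, p(10.0) = 69.0000000
u2 = 10.0000000 − 69.0000000·(8.2000000)/(96.7600000) = 4.1525424;  |Δ| = 5.8474576
p(4.1525424) = -13.7563918
u3 = 4.1525424 − (-13.7563918)·(-5.8474576)/(-82.7563918) = 5.1245509;  |Δ| = 0.9720085
p(5.1245509) = -4.7389781
u4 = 5.1245509 − (-4.7389781)·(0.9720085)/(9.0174137) = 5.6353766;  |Δ| = 0.5108257
p(5.6353766) = 0.7574699
u5 = 5.6353766 − 0.7574699·(0.5108257)/(5.4964480) = 5.5649793;  |Δ| = 0.0703973
p(5.5649793) = -0.0310050
u6 = 5.5649793 − (-0.0310050)·(-0.0703973)/(-0.7884749) = 5.5677476;  |Δ| = 0.0027682
|u6 − u5| = 0.0027682 < 10^{-2}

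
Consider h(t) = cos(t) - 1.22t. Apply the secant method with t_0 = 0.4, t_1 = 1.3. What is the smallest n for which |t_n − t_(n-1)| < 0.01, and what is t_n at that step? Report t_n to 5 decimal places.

h(0.4) = 0.4330610, h(1.3) = -1.3185012
t_2 = 1.3000000 − (-1.3185012)·(0.9000000)/(-1.7515622) = 0.6225184;  |Δ| = 0.6774816
h(0.6225184) = 0.0529401
t_3 = 0.6225184 − 0.0529401·(-0.6774816)/(1.3714412) = 0.6486704;  |Δ| = 0.0261520
h(0.6486704) = 0.0055098
t_4 = 0.6486704 − 0.0055098·(0.0261520)/(-0.0474303) = 0.6517084;  |Δ| = 0.0030380
|t_4 − t_3| = 0.0030380 < 0.01

n = 4, t_n = 0.65171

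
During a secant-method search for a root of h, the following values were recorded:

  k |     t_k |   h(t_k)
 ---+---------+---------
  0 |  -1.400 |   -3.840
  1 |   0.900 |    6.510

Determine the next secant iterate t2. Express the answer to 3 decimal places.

t2 = 0.900 − 6.510·(0.900 − (-1.400)) / (6.510 − (-3.840))
   = 0.900 − (14.97300)/(10.35000) = -0.54667

-0.547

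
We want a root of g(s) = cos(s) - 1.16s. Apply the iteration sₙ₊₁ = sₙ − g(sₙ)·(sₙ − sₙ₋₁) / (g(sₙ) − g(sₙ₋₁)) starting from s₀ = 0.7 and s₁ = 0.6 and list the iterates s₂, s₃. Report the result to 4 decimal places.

g(0.7) = -0.047158, g(0.6) = 0.129336
s₂ = 0.600000 − 0.129336·(0.600000 − 0.700000) / (0.129336 − (-0.047158)) = 0.600000 − (-0.012934)/(0.176493) = 0.673281
g(0.673281) = 0.000775
s₃ = 0.673281 − 0.000775·(0.673281 − 0.600000) / (0.000775 − 0.129336) = 0.673281 − (0.000057)/(-0.128561) = 0.673722

0.6733, 0.6737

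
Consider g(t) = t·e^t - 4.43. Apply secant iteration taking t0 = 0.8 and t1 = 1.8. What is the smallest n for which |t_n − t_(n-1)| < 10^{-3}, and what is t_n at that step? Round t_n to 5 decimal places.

g(0.8) = -2.6495673, g(1.8) = 6.4593654
t2 = 1.8000000 − 6.4593654·(1.0000000)/(9.1089327) = 1.0908757;  |Δ| = 0.7091243
g(1.0908757) = -1.1825941
t3 = 1.0908757 − (-1.1825941)·(-0.7091243)/(-7.6419596) = 1.2006128;  |Δ| = 0.1097371
g(1.2006128) = -0.4413818
t4 = 1.2006128 − (-0.4413818)·(0.1097371)/(0.7412123) = 1.2659597;  |Δ| = 0.0653469
g(1.2659597) = 0.0597194
t5 = 1.2659597 − 0.0597194·(0.0653469)/(0.5011012) = 1.2581719;  |Δ| = 0.0077878
g(1.2581719) = -0.0025150
t6 = 1.2581719 − (-0.0025150)·(-0.0077878)/(-0.0622344) = 1.2584866;  |Δ| = 0.0003147
|t6 − t5| = 0.0003147 < 10^{-3}

n = 6, t_n = 1.25849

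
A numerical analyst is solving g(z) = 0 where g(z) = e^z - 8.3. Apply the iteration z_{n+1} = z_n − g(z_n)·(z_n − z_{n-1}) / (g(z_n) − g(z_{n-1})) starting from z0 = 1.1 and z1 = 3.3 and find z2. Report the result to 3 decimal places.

g(1.1) = -5.29583, g(3.3) = 18.81264
z2 = 3.30000 − 18.81264·(3.30000 − 1.10000) / (18.81264 − (-5.29583)) = 3.30000 − (41.38781)/(24.10847) = 1.58327

1.583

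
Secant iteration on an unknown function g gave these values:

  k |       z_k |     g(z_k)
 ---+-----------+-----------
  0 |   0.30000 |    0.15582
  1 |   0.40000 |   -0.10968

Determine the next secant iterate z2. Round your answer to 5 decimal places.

0.35869

z2 = 0.40000 − (-0.10968)·(0.40000 − 0.30000) / (-0.10968 − 0.15582)
   = 0.40000 − (-0.0109680)/(-0.2655000) = 0.3586893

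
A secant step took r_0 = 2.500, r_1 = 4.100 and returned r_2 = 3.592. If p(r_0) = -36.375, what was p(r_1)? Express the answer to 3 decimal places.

16.922

The secant line through (2.500, -36.375) and (4.100, p(r_1)) crosses zero at r_2 = 3.592.
So (2.500, -36.375), (4.100, p(r_1)), (3.592, 0) are collinear:
p(r_1) = -36.375 · (4.100 − 3.592) / (2.500 − 3.592) = -36.375 · (0.50800)/(-1.09200) = 16.92170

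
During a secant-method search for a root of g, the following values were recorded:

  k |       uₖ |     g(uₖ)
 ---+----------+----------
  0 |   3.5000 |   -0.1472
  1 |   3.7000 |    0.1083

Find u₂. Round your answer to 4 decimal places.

3.6152

u₂ = 3.7000 − 0.1083·(3.7000 − 3.5000) / (0.1083 − (-0.1472))
   = 3.7000 − (0.021660)/(0.255500) = 3.615225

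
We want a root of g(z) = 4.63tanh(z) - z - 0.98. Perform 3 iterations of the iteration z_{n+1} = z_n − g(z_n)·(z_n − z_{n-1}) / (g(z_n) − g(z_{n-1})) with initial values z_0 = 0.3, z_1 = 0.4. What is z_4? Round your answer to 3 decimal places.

g(0.3) = 0.06878, g(0.4) = 0.37916
z_2 = 0.40000 − 0.37916·(0.40000 − 0.30000) / (0.37916 − 0.06878) = 0.40000 − (0.03792)/(0.31039) = 0.27784
g(0.27784) = -0.00355
z_3 = 0.27784 − (-0.00355)·(0.27784 − 0.40000) / (-0.00355 − 0.37916) = 0.27784 − (0.00043)/(-0.38271) = 0.27897
g(0.27897) = 0.00018
z_4 = 0.27897 − 0.00018·(0.27897 − 0.27784) / (0.00018 − (-0.00355)) = 0.27897 − (0.00000)/(0.00372) = 0.27892

0.279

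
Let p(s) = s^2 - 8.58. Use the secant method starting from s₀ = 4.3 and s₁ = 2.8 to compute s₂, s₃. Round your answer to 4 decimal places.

2.9042, 2.9297

p(4.3) = 9.910000, p(2.8) = -0.740000
s₂ = 2.800000 − (-0.740000)·(2.800000 − 4.300000) / (-0.740000 − 9.910000) = 2.800000 − (1.110000)/(-10.650000) = 2.904225
p(2.904225) = -0.145475
s₃ = 2.904225 − (-0.145475)·(2.904225 − 2.800000) / (-0.145475 − (-0.740000)) = 2.904225 − (-0.015162)/(0.594525) = 2.929728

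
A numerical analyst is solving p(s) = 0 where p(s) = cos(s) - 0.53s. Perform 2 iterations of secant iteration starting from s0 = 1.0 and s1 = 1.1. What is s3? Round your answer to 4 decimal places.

1.0075

p(1.0) = 0.010302, p(1.1) = -0.129404
s2 = 1.100000 − (-0.129404)·(1.100000 − 1.000000) / (-0.129404 − 0.010302) = 1.100000 − (-0.012940)/(-0.139706) = 1.007374
p(1.007374) = 0.000174
s3 = 1.007374 − 0.000174·(1.007374 − 1.100000) / (0.000174 − (-0.129404)) = 1.007374 − (-0.000016)/(0.129578) = 1.007499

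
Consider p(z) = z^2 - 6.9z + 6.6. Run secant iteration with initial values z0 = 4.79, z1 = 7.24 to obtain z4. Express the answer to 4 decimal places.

5.7574

p(4.79) = -3.506900, p(7.24) = 9.061600
z2 = 7.240000 − 9.061600·(7.240000 − 4.790000) / (9.061600 − (-3.506900)) = 7.240000 − (22.200920)/(12.568500) = 5.473606
p(5.473606) = -1.207518
z3 = 5.473606 − (-1.207518)·(5.473606 − 7.240000) / (-1.207518 − 9.061600) = 5.473606 − (2.132952)/(-10.269118) = 5.681312
p(5.681312) = -0.323748
z4 = 5.681312 − (-0.323748)·(5.681312 − 5.473606) / (-0.323748 − (-1.207518)) = 5.681312 − (-0.067244)/(0.883770) = 5.757400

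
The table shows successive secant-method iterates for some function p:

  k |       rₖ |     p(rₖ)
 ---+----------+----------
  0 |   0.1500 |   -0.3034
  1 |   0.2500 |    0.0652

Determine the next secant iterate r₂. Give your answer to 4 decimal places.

0.2323

r₂ = 0.2500 − 0.0652·(0.2500 − 0.1500) / (0.0652 − (-0.3034))
   = 0.2500 − (0.006520)/(0.368600) = 0.232311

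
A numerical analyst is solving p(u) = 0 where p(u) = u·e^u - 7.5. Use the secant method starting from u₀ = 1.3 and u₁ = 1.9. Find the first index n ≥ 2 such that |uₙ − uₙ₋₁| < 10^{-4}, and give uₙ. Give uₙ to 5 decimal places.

n = 6, uₙ = 1.56623

p(1.3) = -2.7299143, p(1.9) = 5.2031994
u₂ = 1.9000000 − 5.2031994·(0.6000000)/(7.9331138) = 1.5064698;  |Δ| = 0.3935302
p(1.5064698) = -0.7046478
u₃ = 1.5064698 − (-0.7046478)·(-0.3935302)/(-5.9078473) = 1.5534074;  |Δ| = 0.0469376
p(1.5534074) = -0.1561863
u₄ = 1.5534074 − (-0.1561863)·(0.0469376)/(0.5484615) = 1.5667739;  |Δ| = 0.0133665
p(1.5667739) = 0.0066749
u₅ = 1.5667739 − 0.0066749·(0.0133665)/(0.1628612) = 1.5662261;  |Δ| = 0.0005478
p(1.5662261) = -0.0000596
u₆ = 1.5662261 − (-0.0000596)·(-0.0005478)/(-0.0067345) = 1.5662310;  |Δ| = 0.0000049
|u₆ − u₅| = 0.0000049 < 10^{-4}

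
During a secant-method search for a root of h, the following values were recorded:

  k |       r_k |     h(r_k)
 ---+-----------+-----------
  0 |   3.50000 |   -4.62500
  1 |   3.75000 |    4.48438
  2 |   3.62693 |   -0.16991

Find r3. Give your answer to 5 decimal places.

r3 = 3.62693 − (-0.16991)·(3.62693 − 3.75000) / (-0.16991 − 4.48438)
   = 3.62693 − (0.0209108)/(-4.6542900) = 3.6314228

3.63142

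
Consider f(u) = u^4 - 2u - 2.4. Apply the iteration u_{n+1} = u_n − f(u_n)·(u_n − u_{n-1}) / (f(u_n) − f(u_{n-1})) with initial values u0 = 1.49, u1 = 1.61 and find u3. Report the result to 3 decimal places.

1.528

f(1.49) = -0.45116, f(1.61) = 1.09898
u2 = 1.61000 − 1.09898·(1.61000 − 1.49000) / (1.09898 − (-0.45116)) = 1.61000 − (0.13188)/(1.55014) = 1.52493
f(1.52493) = -0.04238
u3 = 1.52493 − (-0.04238)·(1.52493 − 1.61000) / (-0.04238 − 1.09898) = 1.52493 − (0.00361)/(-1.14136) = 1.52808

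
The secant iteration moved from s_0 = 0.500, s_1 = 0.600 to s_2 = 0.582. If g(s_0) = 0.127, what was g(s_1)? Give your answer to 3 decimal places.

-0.028

The secant line through (0.500, 0.127) and (0.600, g(s_1)) crosses zero at s_2 = 0.582.
So (0.500, 0.127), (0.600, g(s_1)), (0.582, 0) are collinear:
g(s_1) = 0.127 · (0.600 − 0.582) / (0.500 − 0.582) = 0.127 · (0.01800)/(-0.08200) = -0.02788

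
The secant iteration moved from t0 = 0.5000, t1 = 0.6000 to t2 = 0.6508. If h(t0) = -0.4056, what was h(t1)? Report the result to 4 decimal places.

The secant line through (0.5000, -0.4056) and (0.6000, h(t1)) crosses zero at t2 = 0.6508.
So (0.5000, -0.4056), (0.6000, h(t1)), (0.6508, 0) are collinear:
h(t1) = -0.4056 · (0.6000 − 0.6508) / (0.5000 − 0.6508) = -0.4056 · (-0.050800)/(-0.150800) = -0.136634

-0.1366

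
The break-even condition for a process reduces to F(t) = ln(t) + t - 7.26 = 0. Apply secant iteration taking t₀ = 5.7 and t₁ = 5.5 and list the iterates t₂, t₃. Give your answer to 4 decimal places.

F(5.7) = 0.180466, F(5.5) = -0.055252
t₂ = 5.500000 − (-0.055252)·(5.500000 − 5.700000) / (-0.055252 − 0.180466) = 5.500000 − (0.011050)/(-0.235718) = 5.546880
F(5.546880) = 0.000115
t₃ = 5.546880 − 0.000115·(5.546880 − 5.500000) / (0.000115 − (-0.055252)) = 5.546880 − (0.000005)/(0.055367) = 5.546782

5.5469, 5.5468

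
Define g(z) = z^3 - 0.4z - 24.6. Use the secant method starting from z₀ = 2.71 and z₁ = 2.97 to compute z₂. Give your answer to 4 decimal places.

g(2.71) = -5.781489, g(2.97) = 0.410073
z₂ = 2.970000 − 0.410073·(2.970000 − 2.710000) / (0.410073 − (-5.781489)) = 2.970000 − (0.106619)/(6.191562) = 2.952780

2.9528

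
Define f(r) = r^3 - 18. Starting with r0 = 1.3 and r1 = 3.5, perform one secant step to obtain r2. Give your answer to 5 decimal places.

2.15468

f(1.3) = -15.8030000, f(3.5) = 24.8750000
r2 = 3.5000000 − 24.8750000·(3.5000000 − 1.3000000) / (24.8750000 − (-15.8030000)) = 3.5000000 − (54.7250000)/(40.6780000) = 2.1546782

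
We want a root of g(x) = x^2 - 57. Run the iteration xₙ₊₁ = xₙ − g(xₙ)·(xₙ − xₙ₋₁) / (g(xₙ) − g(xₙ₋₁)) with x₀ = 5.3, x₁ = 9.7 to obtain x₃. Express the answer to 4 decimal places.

g(5.3) = -28.910000, g(9.7) = 37.090000
x₂ = 9.700000 − 37.090000·(9.700000 − 5.300000) / (37.090000 − (-28.910000)) = 9.700000 − (163.196000)/(66.000000) = 7.227333
g(7.227333) = -4.765653
x₃ = 7.227333 − (-4.765653)·(7.227333 − 9.700000) / (-4.765653 − 37.090000) = 7.227333 − (11.783871)/(-41.855653) = 7.508869

7.5089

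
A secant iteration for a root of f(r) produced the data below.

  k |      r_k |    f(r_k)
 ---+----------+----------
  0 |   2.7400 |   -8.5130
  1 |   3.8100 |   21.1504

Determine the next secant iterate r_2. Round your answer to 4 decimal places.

r_2 = 3.8100 − 21.1504·(3.8100 − 2.7400) / (21.1504 − (-8.5130))
   = 3.8100 − (22.630928)/(29.663400) = 3.047076

3.0471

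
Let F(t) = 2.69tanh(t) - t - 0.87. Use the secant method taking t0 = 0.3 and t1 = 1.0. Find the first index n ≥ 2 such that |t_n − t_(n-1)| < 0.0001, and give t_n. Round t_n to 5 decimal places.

n = 8, t_n = 0.62864

F(0.3) = -0.3863691, F(1.0) = 0.1786883
t2 = 1.0000000 − 0.1786883·(0.7000000)/(0.5650574) = 0.7786388;  |Δ| = 0.2213612
F(0.7786388) = 0.1050387
t3 = 0.7786388 − 0.1050387·(-0.2213612)/(-0.0736496) = 0.4629346;  |Δ| = 0.3157042
F(0.4629346) = -0.1695824
t4 = 0.4629346 − (-0.1695824)·(-0.3157042)/(-0.2746210) = 0.6578864;  |Δ| = 0.1949518
F(0.6578864) = 0.0241228
t5 = 0.6578864 − 0.0241228·(0.1949518)/(0.1937051) = 0.6336083;  |Δ| = 0.0242780
F(0.6336083) = 0.0042223
t6 = 0.6336083 − 0.0042223·(-0.0242780)/(-0.0199005) = 0.6284573;  |Δ| = 0.0051511
F(0.6284573) = -0.0001568
t7 = 0.6284573 − (-0.0001568)·(-0.0051511)/(-0.0043791) = 0.6286417;  |Δ| = 0.0001845
F(0.6286417) = 0.0000009
t8 = 0.6286417 − 0.0000009·(0.0001845)/(0.0001578) = 0.6286406;  |Δ| = 0.0000011
|t8 − t7| = 0.0000011 < 0.0001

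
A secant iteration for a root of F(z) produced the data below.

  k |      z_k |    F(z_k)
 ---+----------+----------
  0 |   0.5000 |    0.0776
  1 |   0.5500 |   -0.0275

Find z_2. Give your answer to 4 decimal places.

z_2 = 0.5500 − (-0.0275)·(0.5500 − 0.5000) / (-0.0275 − 0.0776)
   = 0.5500 − (-0.001375)/(-0.105100) = 0.536917

0.5369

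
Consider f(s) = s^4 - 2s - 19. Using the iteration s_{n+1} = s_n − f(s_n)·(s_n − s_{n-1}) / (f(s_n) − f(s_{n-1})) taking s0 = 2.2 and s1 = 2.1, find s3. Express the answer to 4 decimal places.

f(2.2) = 0.025600, f(2.1) = -3.751900
s2 = 2.100000 − (-3.751900)·(2.100000 − 2.200000) / (-3.751900 − 0.025600) = 2.100000 − (0.375190)/(-3.777500) = 2.199322
f(2.199322) = -0.001896
s3 = 2.199322 − (-0.001896)·(2.199322 − 2.100000) / (-0.001896 − (-3.751900)) = 2.199322 − (-0.000188)/(3.750004) = 2.199373

2.1994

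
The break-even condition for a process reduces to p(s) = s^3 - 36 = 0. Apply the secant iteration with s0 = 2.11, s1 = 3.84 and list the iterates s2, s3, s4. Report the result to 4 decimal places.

3.0846, 3.2688, 3.3042

p(2.11) = -26.606069, p(3.84) = 20.623104
s2 = 3.840000 − 20.623104·(3.840000 − 2.110000) / (20.623104 − (-26.606069)) = 3.840000 − (35.677970)/(47.229173) = 3.084578
p(3.084578) = -6.651416
s3 = 3.084578 − (-6.651416)·(3.084578 − 3.840000) / (-6.651416 − 20.623104) = 3.084578 − (5.024628)/(-27.274520) = 3.268802
p(3.268802) = -1.072634
s4 = 3.268802 − (-1.072634)·(3.268802 − 3.084578) / (-1.072634 − (-6.651416)) = 3.268802 − (-0.197605)/(5.578782) = 3.304223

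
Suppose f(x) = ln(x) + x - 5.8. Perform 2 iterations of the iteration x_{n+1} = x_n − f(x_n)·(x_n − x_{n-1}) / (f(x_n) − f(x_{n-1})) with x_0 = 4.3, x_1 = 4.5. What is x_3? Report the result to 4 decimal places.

f(4.3) = -0.041385, f(4.5) = 0.204077
x_2 = 4.500000 − 0.204077·(4.500000 − 4.300000) / (0.204077 − (-0.041385)) = 4.500000 − (0.040815)/(0.245462) = 4.333720
f(4.333720) = 0.000146
x_3 = 4.333720 − 0.000146·(4.333720 − 4.500000) / (0.000146 − 0.204077) = 4.333720 − (-0.000024)/(-0.203931) = 4.333601

4.3336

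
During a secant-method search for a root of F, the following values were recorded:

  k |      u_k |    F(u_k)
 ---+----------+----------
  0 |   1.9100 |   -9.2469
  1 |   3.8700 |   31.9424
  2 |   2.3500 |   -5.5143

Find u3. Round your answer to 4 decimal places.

2.5738

u3 = 2.3500 − (-5.5143)·(2.3500 − 3.8700) / (-5.5143 − 31.9424)
   = 2.3500 − (8.381736)/(-37.456700) = 2.573771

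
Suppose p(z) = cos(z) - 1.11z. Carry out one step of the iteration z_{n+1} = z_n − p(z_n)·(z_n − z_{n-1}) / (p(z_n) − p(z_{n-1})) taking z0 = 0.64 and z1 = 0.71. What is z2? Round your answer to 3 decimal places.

0.693

p(0.64) = 0.09170, p(0.71) = -0.02974
z2 = 0.71000 − (-0.02974)·(0.71000 − 0.64000) / (-0.02974 − 0.09170) = 0.71000 − (-0.00208)/(-0.12143) = 0.69286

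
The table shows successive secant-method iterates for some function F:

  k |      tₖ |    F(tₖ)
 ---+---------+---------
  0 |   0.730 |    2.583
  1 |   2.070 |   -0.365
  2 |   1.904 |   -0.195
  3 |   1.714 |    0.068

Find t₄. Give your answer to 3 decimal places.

t₄ = 1.714 − 0.068·(1.714 − 1.904) / (0.068 − (-0.195))
   = 1.714 − (-0.01292)/(0.26300) = 1.76313

1.763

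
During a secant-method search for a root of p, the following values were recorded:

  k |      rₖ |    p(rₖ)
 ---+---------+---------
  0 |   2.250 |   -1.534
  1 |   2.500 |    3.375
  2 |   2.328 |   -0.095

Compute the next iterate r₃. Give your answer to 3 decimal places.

2.333

r₃ = 2.328 − (-0.095)·(2.328 − 2.500) / (-0.095 − 3.375)
   = 2.328 − (0.01634)/(-3.47000) = 2.33271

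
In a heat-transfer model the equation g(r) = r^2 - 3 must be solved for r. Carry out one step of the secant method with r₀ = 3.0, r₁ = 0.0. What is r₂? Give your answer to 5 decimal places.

g(3.0) = 6.0000000, g(0.0) = -3.0000000
r₂ = 0.0000000 − (-3.0000000)·(0.0000000 − 3.0000000) / (-3.0000000 − 6.0000000) = 0.0000000 − (9.0000000)/(-9.0000000) = 1.0000000

1.00000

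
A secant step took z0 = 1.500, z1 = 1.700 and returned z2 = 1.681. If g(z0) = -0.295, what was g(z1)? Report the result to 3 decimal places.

0.031

The secant line through (1.500, -0.295) and (1.700, g(z1)) crosses zero at z2 = 1.681.
So (1.500, -0.295), (1.700, g(z1)), (1.681, 0) are collinear:
g(z1) = -0.295 · (1.700 − 1.681) / (1.500 − 1.681) = -0.295 · (0.01900)/(-0.18100) = 0.03097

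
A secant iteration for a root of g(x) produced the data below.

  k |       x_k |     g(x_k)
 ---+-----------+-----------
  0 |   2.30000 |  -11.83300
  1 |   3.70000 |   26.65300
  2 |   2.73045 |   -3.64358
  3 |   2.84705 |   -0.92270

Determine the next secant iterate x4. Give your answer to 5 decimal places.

2.88659

x4 = 2.84705 − (-0.92270)·(2.84705 − 2.73045) / (-0.92270 − (-3.64358))
   = 2.84705 − (-0.1075868)/(2.7208800) = 2.8865912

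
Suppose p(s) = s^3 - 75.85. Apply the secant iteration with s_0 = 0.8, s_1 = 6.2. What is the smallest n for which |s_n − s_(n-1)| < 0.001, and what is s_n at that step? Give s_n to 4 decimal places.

n = 8, s_n = 4.2330

p(0.8) = -75.338000, p(6.2) = 162.478000
s_2 = 6.200000 − 162.478000·(5.400000)/(237.816000) = 2.510672;  |Δ| = 3.689328
p(2.510672) = -60.024042
s_3 = 2.510672 − (-60.024042)·(-3.689328)/(-222.502042) = 3.505937;  |Δ| = 0.995264
p(3.505937) = -32.756461
s_4 = 3.505937 − (-32.756461)·(0.995264)/(27.267582) = 4.701545;  |Δ| = 1.195608
p(4.701545) = 28.075398
s_5 = 4.701545 − 28.075398·(1.195608)/(60.831859) = 4.149742;  |Δ| = 0.551803
p(4.149742) = -4.389947
s_6 = 4.149742 − (-4.389947)·(-0.551803)/(-32.465345) = 4.224357;  |Δ| = 0.074614
p(4.224357) = -0.465560
s_7 = 4.224357 − (-0.465560)·(0.074614)/(3.924387) = 4.233208;  |Δ| = 0.008852
p(4.233208) = 0.009314
s_8 = 4.233208 − 0.009314·(0.008852)/(0.474874) = 4.233035;  |Δ| = 0.000174
|s_8 − s_7| = 0.000174 < 0.001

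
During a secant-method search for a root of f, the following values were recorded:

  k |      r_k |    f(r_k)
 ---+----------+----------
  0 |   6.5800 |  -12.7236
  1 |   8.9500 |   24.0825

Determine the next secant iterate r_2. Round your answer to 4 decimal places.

7.3993

r_2 = 8.9500 − 24.0825·(8.9500 − 6.5800) / (24.0825 − (-12.7236))
   = 8.9500 − (57.075525)/(36.806100) = 7.399292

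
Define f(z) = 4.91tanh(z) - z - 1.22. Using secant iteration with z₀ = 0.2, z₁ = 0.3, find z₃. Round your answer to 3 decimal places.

f(0.2) = -0.45089, f(0.3) = -0.08966
z₂ = 0.30000 − (-0.08966)·(0.30000 − 0.20000) / (-0.08966 − (-0.45089)) = 0.30000 − (-0.00897)/(0.36123) = 0.32482
f(0.32482) = -0.00378
z₃ = 0.32482 − (-0.00378)·(0.32482 − 0.30000) / (-0.00378 − (-0.08966)) = 0.32482 − (-0.00009)/(0.08588) = 0.32591

0.326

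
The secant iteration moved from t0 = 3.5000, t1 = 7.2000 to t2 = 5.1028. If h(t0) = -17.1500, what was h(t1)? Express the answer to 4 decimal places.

22.4401

The secant line through (3.5000, -17.1500) and (7.2000, h(t1)) crosses zero at t2 = 5.1028.
So (3.5000, -17.1500), (7.2000, h(t1)), (5.1028, 0) are collinear:
h(t1) = -17.1500 · (7.2000 − 5.1028) / (3.5000 − 5.1028) = -17.1500 · (2.097200)/(-1.602800) = 22.440092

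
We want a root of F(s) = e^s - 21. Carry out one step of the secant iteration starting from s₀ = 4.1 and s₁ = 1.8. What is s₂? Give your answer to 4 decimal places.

F(4.1) = 39.340288, F(1.8) = -14.950353
s₂ = 1.800000 − (-14.950353)·(1.800000 − 4.100000) / (-14.950353 − 39.340288) = 1.800000 − (34.385811)/(-54.290640) = 2.433365

2.4334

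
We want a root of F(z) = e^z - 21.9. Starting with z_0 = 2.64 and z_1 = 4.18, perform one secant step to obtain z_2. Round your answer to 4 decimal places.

F(2.64) = -7.886796, F(4.18) = 43.465853
z_2 = 4.180000 − 43.465853·(4.180000 − 2.640000) / (43.465853 − (-7.886796)) = 4.180000 − (66.937414)/(51.352650) = 2.876515

2.8765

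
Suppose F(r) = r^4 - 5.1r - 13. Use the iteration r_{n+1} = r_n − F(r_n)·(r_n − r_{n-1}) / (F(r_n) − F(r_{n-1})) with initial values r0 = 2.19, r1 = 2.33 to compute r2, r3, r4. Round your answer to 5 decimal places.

2.21837, 2.22065, 2.22085

F(2.19) = -1.1664248, F(2.33) = 4.5899552
r2 = 2.3300000 − 4.5899552·(2.3300000 − 2.1900000) / (4.5899552 − (-1.1664248)) = 2.3300000 − (0.6425937)/(5.7563800) = 2.2183684
F(2.2183684) = -0.0958780
r3 = 2.2183684 − (-0.0958780)·(2.2183684 − 2.3300000) / (-0.0958780 − 4.5899552) = 2.2183684 − (0.0107030)/(-4.6858333) = 2.2206526
F(2.2206526) = -0.0076304
r4 = 2.2206526 − (-0.0076304)·(2.2206526 − 2.2183684) / (-0.0076304 − (-0.0958780)) = 2.2206526 − (-0.0000174)/(0.0882477) = 2.2208501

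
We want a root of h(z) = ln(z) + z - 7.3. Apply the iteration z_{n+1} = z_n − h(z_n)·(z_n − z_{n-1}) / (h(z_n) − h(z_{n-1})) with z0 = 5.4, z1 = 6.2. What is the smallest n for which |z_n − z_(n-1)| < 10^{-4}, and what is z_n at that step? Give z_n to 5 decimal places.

h(5.4) = -0.2136010, h(6.2) = 0.7245493
z2 = 6.2000000 − 0.7245493·(0.8000000)/(0.9381503) = 5.5821465;  |Δ| = 0.6178535
h(5.5821465) = 0.0017199
z3 = 5.5821465 − 0.0017199·(-0.6178535)/(-0.7228294) = 5.5806764;  |Δ| = 0.0014701
h(5.5806764) = -0.0000136
z4 = 5.5806764 − (-0.0000136)·(-0.0014701)/(-0.0017335) = 5.5806879;  |Δ| = 0.0000115
|z4 − z3| = 0.0000115 < 10^{-4}

n = 4, z_n = 5.58069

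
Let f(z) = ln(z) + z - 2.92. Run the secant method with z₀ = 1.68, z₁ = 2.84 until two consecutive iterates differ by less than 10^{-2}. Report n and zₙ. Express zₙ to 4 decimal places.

f(1.68) = -0.721206, f(2.84) = 0.963804
z₂ = 2.840000 − 0.963804·(1.160000)/(1.685010) = 2.176495;  |Δ| = 0.663505
f(2.176495) = 0.034211
z₃ = 2.176495 − 0.034211·(-0.663505)/(-0.929593) = 2.152077;  |Δ| = 0.024418
f(2.152077) = -0.001490
z₄ = 2.152077 − (-0.001490)·(-0.024418)/(-0.035701) = 2.153096;  |Δ| = 0.001019
|z₄ − z₃| = 0.001019 < 10^{-2}

n = 4, zₙ = 2.1531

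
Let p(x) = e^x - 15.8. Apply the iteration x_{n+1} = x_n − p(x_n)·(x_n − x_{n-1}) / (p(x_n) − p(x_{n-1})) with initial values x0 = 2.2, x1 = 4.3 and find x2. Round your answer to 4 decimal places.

2.4200

p(2.2) = -6.774987, p(4.3) = 57.899794
x2 = 4.300000 − 57.899794·(4.300000 − 2.200000) / (57.899794 − (-6.774987)) = 4.300000 − (121.589567)/(64.674780) = 2.419985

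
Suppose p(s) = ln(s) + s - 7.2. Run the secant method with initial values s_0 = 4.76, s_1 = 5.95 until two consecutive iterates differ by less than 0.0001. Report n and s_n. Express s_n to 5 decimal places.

n = 4, s_n = 5.49598

p(4.76) = -0.8797523, p(5.95) = 0.5333912
s_2 = 5.9500000 − 0.5333912·(1.1900000)/(1.4131436) = 5.5008343;  |Δ| = 0.4491657
p(5.5008343) = 0.0057341
s_3 = 5.5008343 − 0.0057341·(-0.4491657)/(-0.5276571) = 5.4959532;  |Δ| = 0.0048811
p(5.4959532) = -0.0000348
s_4 = 5.4959532 − (-0.0000348)·(-0.0048811)/(-0.0057689) = 5.4959826;  |Δ| = 0.0000294
|s_4 − s_3| = 0.0000294 < 0.0001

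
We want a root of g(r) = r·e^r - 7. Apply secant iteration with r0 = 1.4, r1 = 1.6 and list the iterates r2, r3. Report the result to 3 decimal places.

g(1.4) = -1.32272, g(1.6) = 0.92485
r2 = 1.60000 − 0.92485·(1.60000 − 1.40000) / (0.92485 − (-1.32272)) = 1.60000 − (0.18497)/(2.24757) = 1.51770
g(1.51770) = -0.07665
r3 = 1.51770 − (-0.07665)·(1.51770 − 1.60000) / (-0.07665 − 0.92485) = 1.51770 − (0.00631)/(-1.00150) = 1.52400

1.518, 1.524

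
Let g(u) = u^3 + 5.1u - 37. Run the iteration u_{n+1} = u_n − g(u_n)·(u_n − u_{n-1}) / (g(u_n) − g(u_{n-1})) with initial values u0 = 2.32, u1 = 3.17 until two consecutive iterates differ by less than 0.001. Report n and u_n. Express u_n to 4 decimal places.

n = 5, u_n = 2.8266

g(2.32) = -12.680832, g(3.17) = 11.022013
u2 = 3.170000 − 11.022013·(0.850000)/(23.702845) = 2.774743;  |Δ| = 0.395257
g(2.774743) = -1.485508
u3 = 2.774743 − (-1.485508)·(-0.395257)/(-12.507521) = 2.821688;  |Δ| = 0.046944
g(2.821688) = -0.143342
u4 = 2.821688 − (-0.143342)·(0.046944)/(1.342165) = 2.826701;  |Δ| = 0.005014
g(2.826701) = 0.002194
u5 = 2.826701 − 0.002194·(0.005014)/(0.145537) = 2.826626;  |Δ| = 0.000076
|u5 − u4| = 0.000076 < 0.001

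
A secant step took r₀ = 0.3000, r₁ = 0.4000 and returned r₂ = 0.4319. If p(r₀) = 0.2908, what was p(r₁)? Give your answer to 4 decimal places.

0.0703

The secant line through (0.3000, 0.2908) and (0.4000, p(r₁)) crosses zero at r₂ = 0.4319.
So (0.3000, 0.2908), (0.4000, p(r₁)), (0.4319, 0) are collinear:
p(r₁) = 0.2908 · (0.4000 − 0.4319) / (0.3000 − 0.4319) = 0.2908 · (-0.031900)/(-0.131900) = 0.070330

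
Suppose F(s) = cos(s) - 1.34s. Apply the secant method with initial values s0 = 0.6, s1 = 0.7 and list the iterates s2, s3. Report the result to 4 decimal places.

0.6110, 0.6112

F(0.6) = 0.021336, F(0.7) = -0.173158
s2 = 0.700000 − (-0.173158)·(0.700000 − 0.600000) / (-0.173158 − 0.021336) = 0.700000 − (-0.017316)/(-0.194493) = 0.610970
F(0.610970) = 0.000392
s3 = 0.610970 − 0.000392·(0.610970 − 0.700000) / (0.000392 − (-0.173158)) = 0.610970 − (-0.000035)/(0.173550) = 0.611171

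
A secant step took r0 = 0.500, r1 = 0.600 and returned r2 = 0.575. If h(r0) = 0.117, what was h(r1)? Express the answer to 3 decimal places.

The secant line through (0.500, 0.117) and (0.600, h(r1)) crosses zero at r2 = 0.575.
So (0.500, 0.117), (0.600, h(r1)), (0.575, 0) are collinear:
h(r1) = 0.117 · (0.600 − 0.575) / (0.500 − 0.575) = 0.117 · (0.02500)/(-0.07500) = -0.03900

-0.039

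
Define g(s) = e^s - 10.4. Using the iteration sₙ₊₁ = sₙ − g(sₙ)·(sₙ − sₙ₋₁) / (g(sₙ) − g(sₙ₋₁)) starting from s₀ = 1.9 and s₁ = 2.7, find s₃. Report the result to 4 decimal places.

2.3283

g(1.9) = -3.714106, g(2.7) = 4.479732
s₂ = 2.700000 − 4.479732·(2.700000 − 1.900000) / (4.479732 − (-3.714106)) = 2.700000 − (3.583785)/(8.193837) = 2.262624
g(2.262624) = -0.791729
s₃ = 2.262624 − (-0.791729)·(2.262624 − 2.700000) / (-0.791729 − 4.479732) = 2.262624 − (0.346283)/(-5.271461) = 2.328314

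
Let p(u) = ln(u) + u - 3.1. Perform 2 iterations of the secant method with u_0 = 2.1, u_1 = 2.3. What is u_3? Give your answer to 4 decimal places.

p(2.1) = -0.258063, p(2.3) = 0.032909
u_2 = 2.300000 − 0.032909·(2.300000 − 2.100000) / (0.032909 − (-0.258063)) = 2.300000 − (0.006582)/(0.290972) = 2.277380
p(2.277380) = 0.000405
u_3 = 2.277380 − 0.000405·(2.277380 − 2.300000) / (0.000405 − 0.032909) = 2.277380 − (-0.000009)/(-0.032504) = 2.277098

2.2771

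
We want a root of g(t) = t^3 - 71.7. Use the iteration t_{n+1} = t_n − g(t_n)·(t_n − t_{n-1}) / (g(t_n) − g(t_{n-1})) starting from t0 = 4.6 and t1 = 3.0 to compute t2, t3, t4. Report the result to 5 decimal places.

4.01683, 4.20208, 4.15278

g(4.6) = 25.6360000, g(3.0) = -44.7000000
t2 = 3.0000000 − (-44.7000000)·(3.0000000 − 4.6000000) / (-44.7000000 − 25.6360000) = 3.0000000 − (71.5200000)/(-70.3360000) = 4.0168335
g(4.0168335) = -6.8885876
t3 = 4.0168335 − (-6.8885876)·(4.0168335 − 3.0000000) / (-6.8885876 − (-44.7000000)) = 4.0168335 − (-7.0045465)/(37.8114124) = 4.2020830
g(4.2020830) = 2.4982880
t4 = 4.2020830 − 2.4982880·(4.2020830 − 4.0168335) / (2.4982880 − (-6.8885876)) = 4.2020830 − (0.4628067)/(9.3868755) = 4.1527794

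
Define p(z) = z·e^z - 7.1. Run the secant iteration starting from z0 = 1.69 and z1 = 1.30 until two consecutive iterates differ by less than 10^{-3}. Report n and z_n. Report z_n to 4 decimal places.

p(1.69) = 2.058922, p(1.30) = -2.329914
z2 = 1.300000 − (-2.329914)·(-0.390000)/(-4.388837) = 1.507040;  |Δ| = 0.207040
p(1.507040) = -0.298194
z3 = 1.507040 − (-0.298194)·(0.207040)/(2.031720) = 1.537428;  |Δ| = 0.030387
p(1.537428) = 0.053045
z4 = 1.537428 − 0.053045·(0.030387)/(0.351240) = 1.532838;  |Δ| = 0.004589
p(1.532838) = -0.000960
z5 = 1.532838 − (-0.000960)·(-0.004589)/(-0.054005) = 1.532920;  |Δ| = 0.000082
|z5 − z4| = 0.000082 < 10^{-3}

n = 5, z_n = 1.5329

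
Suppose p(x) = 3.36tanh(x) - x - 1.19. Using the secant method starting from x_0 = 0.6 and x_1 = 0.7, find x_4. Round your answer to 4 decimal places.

0.5897

p(0.6) = 0.014487, p(0.7) = 0.140676
x_2 = 0.700000 − 0.140676·(0.700000 − 0.600000) / (0.140676 − 0.014487) = 0.700000 − (0.014068)/(0.126189) = 0.588520
p(0.588520) = -0.001650
x_3 = 0.588520 − (-0.001650)·(0.588520 − 0.700000) / (-0.001650 − 0.140676) = 0.588520 − (0.000184)/(-0.142326) = 0.589812
p(0.589812) = 0.000184
x_4 = 0.589812 − 0.000184·(0.589812 − 0.588520) / (0.000184 − (-0.001650)) = 0.589812 − (0.000000)/(0.001834) = 0.589683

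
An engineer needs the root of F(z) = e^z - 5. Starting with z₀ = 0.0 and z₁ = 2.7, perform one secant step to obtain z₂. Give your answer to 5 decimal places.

F(0.0) = -4.0000000, F(2.7) = 9.8797317
z₂ = 2.7000000 − 9.8797317·(2.7000000 − 0.0000000) / (9.8797317 − (-4.0000000)) = 2.7000000 − (26.6752757)/(13.8797317) = 0.7781130

0.77811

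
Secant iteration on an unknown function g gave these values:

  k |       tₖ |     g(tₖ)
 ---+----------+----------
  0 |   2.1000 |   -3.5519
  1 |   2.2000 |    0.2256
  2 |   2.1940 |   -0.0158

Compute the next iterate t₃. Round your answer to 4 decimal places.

2.1944

t₃ = 2.1940 − (-0.0158)·(2.1940 − 2.2000) / (-0.0158 − 0.2256)
   = 2.1940 − (0.000095)/(-0.241400) = 2.194393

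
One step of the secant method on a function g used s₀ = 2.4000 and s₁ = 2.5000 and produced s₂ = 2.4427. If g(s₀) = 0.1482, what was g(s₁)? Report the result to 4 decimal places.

-0.1989

The secant line through (2.4000, 0.1482) and (2.5000, g(s₁)) crosses zero at s₂ = 2.4427.
So (2.4000, 0.1482), (2.5000, g(s₁)), (2.4427, 0) are collinear:
g(s₁) = 0.1482 · (2.5000 − 2.4427) / (2.4000 − 2.4427) = 0.1482 · (0.057300)/(-0.042700) = -0.198873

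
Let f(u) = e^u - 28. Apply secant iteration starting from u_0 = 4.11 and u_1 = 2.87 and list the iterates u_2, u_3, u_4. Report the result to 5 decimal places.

f(4.11) = 32.9467176, f(2.87) = -10.3629818
u_2 = 2.8700000 − (-10.3629818)·(2.8700000 − 4.1100000) / (-10.3629818 − 32.9467176) = 2.8700000 − (12.8500974)/(-43.3096994) = 3.1667025
f(3.1667025) = -4.2708908
u_3 = 3.1667025 − (-4.2708908)·(3.1667025 − 2.8700000) / (-4.2708908 − (-10.3629818)) = 3.1667025 − (-1.2671841)/(6.0920910) = 3.3747073
f(3.3747073) = 1.2157317
u_4 = 3.3747073 − 1.2157317·(3.3747073 − 3.1667025) / (1.2157317 − (-4.2708908)) = 3.3747073 − (0.2528780)/(5.4866225) = 3.3286174

3.16670, 3.37471, 3.32862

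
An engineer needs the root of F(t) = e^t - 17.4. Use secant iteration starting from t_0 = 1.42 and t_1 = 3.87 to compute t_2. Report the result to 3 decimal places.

2.162

F(1.42) = -13.26288, F(3.87) = 30.54239
t_2 = 3.87000 − 30.54239·(3.87000 − 1.42000) / (30.54239 − (-13.26288)) = 3.87000 − (74.82885)/(43.80527) = 2.16178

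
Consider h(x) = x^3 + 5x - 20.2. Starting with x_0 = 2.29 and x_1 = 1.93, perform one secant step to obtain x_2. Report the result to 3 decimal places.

h(2.29) = 3.25899, h(1.93) = -3.36094
x_2 = 1.93000 − (-3.36094)·(1.93000 − 2.29000) / (-3.36094 − 3.25899) = 1.93000 − (1.20994)/(-6.61993) = 2.11277

2.113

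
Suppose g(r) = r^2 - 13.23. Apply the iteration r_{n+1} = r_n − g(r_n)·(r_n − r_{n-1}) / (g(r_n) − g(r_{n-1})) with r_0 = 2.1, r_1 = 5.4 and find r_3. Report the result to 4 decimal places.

3.5639

g(2.1) = -8.820000, g(5.4) = 15.930000
r_2 = 5.400000 − 15.930000·(5.400000 − 2.100000) / (15.930000 − (-8.820000)) = 5.400000 − (52.569000)/(24.750000) = 3.276000
g(3.276000) = -2.497824
r_3 = 3.276000 − (-2.497824)·(3.276000 − 5.400000) / (-2.497824 − 15.930000) = 3.276000 − (5.305378)/(-18.427824) = 3.563900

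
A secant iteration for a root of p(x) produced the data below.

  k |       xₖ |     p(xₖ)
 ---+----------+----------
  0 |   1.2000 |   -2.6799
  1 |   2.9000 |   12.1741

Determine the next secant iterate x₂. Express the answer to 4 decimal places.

x₂ = 2.9000 − 12.1741·(2.9000 − 1.2000) / (12.1741 − (-2.6799))
   = 2.9000 − (20.695970)/(14.854000) = 1.506707

1.5067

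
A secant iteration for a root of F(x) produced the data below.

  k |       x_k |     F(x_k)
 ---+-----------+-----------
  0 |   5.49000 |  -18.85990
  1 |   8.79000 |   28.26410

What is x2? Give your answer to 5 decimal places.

6.81072

x2 = 8.79000 − 28.26410·(8.79000 − 5.49000) / (28.26410 − (-18.85990))
   = 8.79000 − (93.2715300)/(47.1240000) = 6.8107213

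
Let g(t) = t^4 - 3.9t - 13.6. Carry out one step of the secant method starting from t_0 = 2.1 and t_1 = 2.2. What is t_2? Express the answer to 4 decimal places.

2.1653

g(2.1) = -2.341900, g(2.2) = 1.245600
t_2 = 2.200000 − 1.245600·(2.200000 − 2.100000) / (1.245600 − (-2.341900)) = 2.200000 − (0.124560)/(3.587500) = 2.165279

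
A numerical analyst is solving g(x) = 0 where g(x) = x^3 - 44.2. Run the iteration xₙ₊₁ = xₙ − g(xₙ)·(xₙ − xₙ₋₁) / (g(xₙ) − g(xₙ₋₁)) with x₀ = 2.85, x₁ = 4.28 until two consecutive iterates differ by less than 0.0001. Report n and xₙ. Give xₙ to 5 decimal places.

g(2.85) = -21.0508750, g(4.28) = 34.2027520
x₂ = 4.2800000 − 34.2027520·(1.4300000)/(55.2536270) = 3.3948104;  |Δ| = 0.8851896
g(3.3948104) = -5.0757004
x₃ = 3.3948104 − (-5.0757004)·(-0.8851896)/(-39.2784524) = 3.5091977;  |Δ| = 0.1143873
g(3.5091977) = -0.9860941
x₄ = 3.5091977 − (-0.9860941)·(0.1143873)/(4.0896063) = 3.5367790;  |Δ| = 0.0275813
g(3.5367790) = 0.0408828
x₅ = 3.5367790 − 0.0408828·(0.0275813)/(1.0269769) = 3.5356811;  |Δ| = 0.0010980
g(3.5356811) = -0.0003077
x₆ = 3.5356811 − (-0.0003077)·(-0.0010980)/(-0.0411905) = 3.5356893;  |Δ| = 0.0000082
|x₆ − x₅| = 0.0000082 < 0.0001

n = 6, xₙ = 3.53569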